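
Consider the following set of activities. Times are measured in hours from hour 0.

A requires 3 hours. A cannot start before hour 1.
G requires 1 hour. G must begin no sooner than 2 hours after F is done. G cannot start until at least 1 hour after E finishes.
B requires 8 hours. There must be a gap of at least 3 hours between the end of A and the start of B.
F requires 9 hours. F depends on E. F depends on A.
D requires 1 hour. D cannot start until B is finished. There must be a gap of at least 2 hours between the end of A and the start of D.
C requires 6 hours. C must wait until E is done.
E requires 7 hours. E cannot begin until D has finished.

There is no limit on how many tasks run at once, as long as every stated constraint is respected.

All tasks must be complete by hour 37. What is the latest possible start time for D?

17

Nothing follows C; the deadline of hour 37 is its only limit. It must start by 37 − 6 = hour 31.
Nothing follows G; the deadline of hour 37 is its only limit. It must start by 37 − 1 = hour 36.
F must finish before G (must start by hour 36, minus 2-hour gap → hour 34). With a 9-hour duration, F must start by 34 − 9 = hour 25.
E must finish in time for C (must start by hour 31); F (must start by hour 25); G (must start by hour 36, minus 1-hour gap → hour 35). The tightest is hour 25, so E must start by 25 − 7 = hour 18.
Since E (must start by hour 18) depends on it, D must finish by hour 18. Backing off its 1-hour duration gives a latest start of hour 17.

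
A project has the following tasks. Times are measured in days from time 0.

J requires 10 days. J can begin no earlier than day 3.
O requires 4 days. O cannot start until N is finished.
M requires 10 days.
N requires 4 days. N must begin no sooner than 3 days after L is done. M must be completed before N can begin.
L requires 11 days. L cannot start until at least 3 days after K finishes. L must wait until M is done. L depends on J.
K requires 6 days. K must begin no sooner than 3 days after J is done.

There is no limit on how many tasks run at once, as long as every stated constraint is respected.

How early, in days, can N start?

M can start immediately at day 0; it finishes at day 10.
J cannot begin until its own release at day 3. It runs from day 3 to 3 + 10 = day 13.
K cannot begin until J (finishes day 13, plus 3-day gap → day 16). It runs from day 16 to 16 + 6 = day 22.
L needs all of K (finishes day 22, plus 3-day gap → day 25); M (finishes day 10); J (finishes day 13). That puts its earliest start at day 25; it finishes at 25 + 11 = day 36.
N waits on L (finishes day 36, plus 3-day gap → day 39); M (finishes day 10). The latest of these is day 39, which is the earliest N can start.

39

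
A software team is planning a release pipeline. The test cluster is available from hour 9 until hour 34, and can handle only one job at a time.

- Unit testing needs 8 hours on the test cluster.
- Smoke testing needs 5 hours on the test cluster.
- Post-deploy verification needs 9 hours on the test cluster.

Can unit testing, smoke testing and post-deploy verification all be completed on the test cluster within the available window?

Yes

The test cluster window is 34 − 9 = 25 hours.
Running back to back, the jobs need 8 + 5 + 9 = 22 hours on the test cluster.
Since 22 ≤ 25, they fit within the window.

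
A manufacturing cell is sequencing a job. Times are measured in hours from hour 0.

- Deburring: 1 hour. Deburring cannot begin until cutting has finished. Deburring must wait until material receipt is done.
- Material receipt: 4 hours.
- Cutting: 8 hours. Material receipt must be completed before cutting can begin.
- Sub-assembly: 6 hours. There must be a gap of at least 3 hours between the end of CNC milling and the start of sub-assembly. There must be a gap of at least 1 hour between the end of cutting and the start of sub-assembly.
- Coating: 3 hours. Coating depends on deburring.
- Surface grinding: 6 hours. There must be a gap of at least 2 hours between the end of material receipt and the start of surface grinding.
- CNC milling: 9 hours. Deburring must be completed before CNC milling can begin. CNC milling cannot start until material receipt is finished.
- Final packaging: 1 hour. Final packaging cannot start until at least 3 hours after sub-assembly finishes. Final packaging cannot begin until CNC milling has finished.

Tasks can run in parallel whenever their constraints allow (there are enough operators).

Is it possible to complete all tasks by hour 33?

Material receipt has no prerequisites, so it starts at hour 0 and finishes at hour 4.
Surface grinding cannot begin until material receipt (finishes hour 4, plus 2-hour gap → hour 6). It runs from hour 6 to 6 + 6 = hour 12.
Cutting waits on material receipt (finishes hour 4), so it starts at hour 4 and finishes at 4 + 8 = hour 12.
For deburring: cutting (finishes hour 12); material receipt (finishes hour 4). Taking the maximum gives a start of hour 12, and it finishes at 12 + 1 = hour 13.
After deburring (finishes hour 13), coating can start at hour 13 and finishes at hour 16.
CNC milling needs all of deburring (finishes hour 13); material receipt (finishes hour 4). That puts its earliest start at hour 13; it finishes at 13 + 9 = hour 22.
For sub-assembly: CNC milling (finishes hour 22, plus 3-hour gap → hour 25); cutting (finishes hour 12, plus 1-hour gap → hour 13). Taking the maximum gives a start of hour 25, and it finishes at 25 + 6 = hour 31.
Final packaging has to wait for sub-assembly (finishes hour 31, plus 3-hour gap → hour 34); CNC milling (finishes hour 22). The latest of these is hour 34, so final packaging runs hour 34 to 34 + 1 = hour 35.
The earliest everything can be done is hour 35, which is after the deadline of 33, so it is not possible.

No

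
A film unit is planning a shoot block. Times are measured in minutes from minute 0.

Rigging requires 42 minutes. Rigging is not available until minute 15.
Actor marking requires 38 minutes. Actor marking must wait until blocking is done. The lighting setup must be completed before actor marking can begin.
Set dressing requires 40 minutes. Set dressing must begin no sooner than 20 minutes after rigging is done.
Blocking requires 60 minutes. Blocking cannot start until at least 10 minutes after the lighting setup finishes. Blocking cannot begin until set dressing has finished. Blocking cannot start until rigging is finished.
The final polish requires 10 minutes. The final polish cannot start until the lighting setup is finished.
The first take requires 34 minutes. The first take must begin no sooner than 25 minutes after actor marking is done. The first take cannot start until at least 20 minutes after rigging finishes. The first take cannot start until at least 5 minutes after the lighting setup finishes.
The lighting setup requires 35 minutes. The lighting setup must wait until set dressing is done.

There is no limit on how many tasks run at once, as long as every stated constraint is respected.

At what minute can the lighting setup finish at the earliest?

152

Rigging cannot begin until its own release at minute 15. It runs from minute 15 to 15 + 42 = minute 57.
Set dressing waits on rigging (finishes minute 57, plus 20-minute gap → minute 77), so it starts at minute 77 and finishes at 77 + 40 = minute 117.
After set dressing (finishes minute 117), the lighting setup can start at minute 117 and finishes at minute 152.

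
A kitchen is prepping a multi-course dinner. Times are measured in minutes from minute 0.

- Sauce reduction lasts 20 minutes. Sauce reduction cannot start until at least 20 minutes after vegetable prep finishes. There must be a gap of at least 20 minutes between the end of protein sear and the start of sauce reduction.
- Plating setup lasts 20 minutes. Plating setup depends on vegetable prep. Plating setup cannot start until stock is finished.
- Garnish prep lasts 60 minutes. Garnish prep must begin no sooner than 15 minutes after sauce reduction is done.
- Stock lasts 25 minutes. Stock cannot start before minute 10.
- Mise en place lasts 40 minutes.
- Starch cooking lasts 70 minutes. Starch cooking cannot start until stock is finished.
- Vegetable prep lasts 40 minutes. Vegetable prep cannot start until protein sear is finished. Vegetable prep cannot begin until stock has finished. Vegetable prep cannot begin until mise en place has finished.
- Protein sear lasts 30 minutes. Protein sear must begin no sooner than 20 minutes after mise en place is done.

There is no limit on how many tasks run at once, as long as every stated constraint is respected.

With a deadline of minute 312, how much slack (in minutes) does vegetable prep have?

67

After its own release at minute 10, stock can start at minute 10 and finishes at minute 35.
Mise en place can start immediately at minute 0; it finishes at minute 40.
Protein sear cannot begin until mise en place (finishes minute 40, plus 20-minute gap → minute 60). It runs from minute 60 to 60 + 30 = minute 90.
Vegetable prep has to wait for protein sear (finishes minute 90); stock (finishes minute 35); mise en place (finishes minute 40). The latest of these is minute 90, so vegetable prep runs minute 90 to 90 + 40 = minute 130.

Working backward from the deadline:
Garnish prep must finish by minute 312; it takes 60 minutes, so it must start by 312 − 60 = minute 252.
Sauce reduction must finish before garnish prep (must start by minute 252, minus 15-minute gap → minute 237). With a 20-minute duration, sauce reduction must start by 237 − 20 = minute 217.
Nothing follows plating setup; the deadline of minute 312 is its only limit. It must start by 312 − 20 = minute 292.
Vegetable prep has several dependents: sauce reduction (must start by minute 217, minus 20-minute gap → minute 197); plating setup (must start by minute 292). The earliest of those limits is minute 197, so vegetable prep must start by 197 − 40 = minute 157.
So vegetable prep can start as early as minute 90 and as late as minute 157, giving 157 − 90 = 67 minutes of slack.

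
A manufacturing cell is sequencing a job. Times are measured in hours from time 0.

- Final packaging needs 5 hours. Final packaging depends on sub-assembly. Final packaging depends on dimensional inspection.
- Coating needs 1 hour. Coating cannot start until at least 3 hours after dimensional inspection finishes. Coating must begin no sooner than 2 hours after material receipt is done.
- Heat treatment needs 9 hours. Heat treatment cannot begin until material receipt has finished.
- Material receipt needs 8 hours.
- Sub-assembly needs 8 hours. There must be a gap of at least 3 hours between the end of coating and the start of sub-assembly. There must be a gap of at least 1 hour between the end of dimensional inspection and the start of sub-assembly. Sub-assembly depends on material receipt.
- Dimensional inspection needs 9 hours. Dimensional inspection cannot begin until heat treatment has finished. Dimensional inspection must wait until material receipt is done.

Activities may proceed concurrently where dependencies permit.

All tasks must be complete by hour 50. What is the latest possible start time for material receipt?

4

Final packaging has no dependents, so it just needs to finish by hour 50. Starting by 50 − 5 = hour 45 achieves that.
Sub-assembly feeds into final packaging (must start by hour 45); so sub-assembly must finish by hour 45 and therefore start by hour 37.
Coating feeds into sub-assembly (must start by hour 37, minus 3-hour gap → hour 34); so coating must finish by hour 34 and therefore start by hour 33.
Dimensional inspection has several dependents: coating (must start by hour 33, minus 3-hour gap → hour 30); sub-assembly (must start by hour 37, minus 1-hour gap → hour 36); final packaging (must start by hour 45). The earliest of those limits is hour 30, so dimensional inspection must start by 30 − 9 = hour 21.
Heat treatment has to be done before dimensional inspection (must start by hour 21). That means finishing by hour 21, i.e. starting by 21 − 9 = hour 12.
For material receipt: heat treatment (must start by hour 12); dimensional inspection (must start by hour 21); coating (must start by hour 33, minus 2-hour gap → hour 31); sub-assembly (must start by hour 37). The most restrictive is hour 12; with an 8-hour duration, material receipt must start by hour 4.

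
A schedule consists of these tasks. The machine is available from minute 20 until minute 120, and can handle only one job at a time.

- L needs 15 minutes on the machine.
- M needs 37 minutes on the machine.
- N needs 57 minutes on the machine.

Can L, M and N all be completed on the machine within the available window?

No

The machine window is 120 − 20 = 100 minutes.
Running back to back, the jobs need 15 + 37 + 57 = 109 minutes on the machine.
Since 109 > 100, they cannot all fit.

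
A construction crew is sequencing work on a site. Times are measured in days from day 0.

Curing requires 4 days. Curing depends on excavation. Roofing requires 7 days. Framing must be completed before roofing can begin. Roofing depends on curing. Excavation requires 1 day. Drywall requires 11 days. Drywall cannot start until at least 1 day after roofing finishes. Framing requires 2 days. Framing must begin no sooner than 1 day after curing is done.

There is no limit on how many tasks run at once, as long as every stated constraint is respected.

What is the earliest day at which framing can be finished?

Excavation can start immediately at day 0; it finishes at day 1.
After excavation (finishes day 1), curing can start at day 1 and finishes at day 5.
Framing cannot begin until curing (finishes day 5, plus 1-day gap → day 6). It runs from day 6 to 6 + 2 = day 8.

8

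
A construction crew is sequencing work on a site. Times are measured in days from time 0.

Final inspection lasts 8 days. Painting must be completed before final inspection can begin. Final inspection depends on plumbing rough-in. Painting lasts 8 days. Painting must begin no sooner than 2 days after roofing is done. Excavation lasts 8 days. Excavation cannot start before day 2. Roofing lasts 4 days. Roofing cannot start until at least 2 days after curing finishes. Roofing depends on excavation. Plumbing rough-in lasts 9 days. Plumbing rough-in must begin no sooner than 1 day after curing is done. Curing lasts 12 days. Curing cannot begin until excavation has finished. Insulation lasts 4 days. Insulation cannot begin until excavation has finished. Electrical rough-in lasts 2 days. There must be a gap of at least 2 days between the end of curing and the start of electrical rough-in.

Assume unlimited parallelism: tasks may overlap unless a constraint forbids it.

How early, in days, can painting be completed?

38

Excavation cannot begin until its own release at day 2. It runs from day 2 to 2 + 8 = day 10.
After excavation (finishes day 10), curing can start at day 10 and finishes at day 22.
For roofing: curing (finishes day 22, plus 2-day gap → day 24); excavation (finishes day 10). Taking the maximum gives a start of day 24, and it finishes at 24 + 4 = day 28.
Painting cannot begin until roofing (finishes day 28, plus 2-day gap → day 30). It runs from day 30 to 30 + 8 = day 38.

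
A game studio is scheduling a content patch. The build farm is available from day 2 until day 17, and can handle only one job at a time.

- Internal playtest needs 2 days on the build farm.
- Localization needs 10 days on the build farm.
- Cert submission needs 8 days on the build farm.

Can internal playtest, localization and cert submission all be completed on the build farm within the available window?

The build farm window is 17 − 2 = 15 days.
Running back to back, the jobs need 2 + 10 + 8 = 20 days on the build farm.
Since 20 > 15, they cannot all fit.

No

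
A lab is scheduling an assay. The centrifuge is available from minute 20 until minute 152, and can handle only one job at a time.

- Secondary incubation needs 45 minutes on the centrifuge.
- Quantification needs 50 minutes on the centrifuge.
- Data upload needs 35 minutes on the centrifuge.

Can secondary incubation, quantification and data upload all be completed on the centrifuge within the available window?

The centrifuge window is 152 − 20 = 132 minutes.
Running back to back, the jobs need 45 + 50 + 35 = 130 minutes on the centrifuge.
Since 130 ≤ 132, they fit within the window.

Yes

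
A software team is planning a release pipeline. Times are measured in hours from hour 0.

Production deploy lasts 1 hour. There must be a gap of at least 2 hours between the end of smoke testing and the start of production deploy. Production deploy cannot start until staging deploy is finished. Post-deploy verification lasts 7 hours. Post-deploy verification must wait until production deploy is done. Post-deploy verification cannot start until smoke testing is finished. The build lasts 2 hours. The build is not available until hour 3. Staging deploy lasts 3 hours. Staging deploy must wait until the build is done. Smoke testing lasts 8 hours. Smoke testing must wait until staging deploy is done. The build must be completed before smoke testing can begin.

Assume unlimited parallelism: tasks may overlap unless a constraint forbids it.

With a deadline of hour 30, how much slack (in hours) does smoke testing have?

The build cannot begin until its own release at hour 3. It runs from hour 3 to 3 + 2 = hour 5.
Staging deploy waits on the build (finishes hour 5), so it starts at hour 5 and finishes at 5 + 3 = hour 8.
For smoke testing: staging deploy (finishes hour 8); the build (finishes hour 5). Taking the maximum gives a start of hour 8, and it finishes at 8 + 8 = hour 16.

Working backward from the deadline:
Nothing follows post-deploy verification; the deadline of hour 30 is its only limit. It must start by 30 − 7 = hour 23.
Production deploy feeds into post-deploy verification (must start by hour 23); so production deploy must finish by hour 23 and therefore start by hour 22.
For smoke testing: production deploy (must start by hour 22, minus 2-hour gap → hour 20); post-deploy verification (must start by hour 23). The most restrictive is hour 20; with an 8-hour duration, smoke testing must start by hour 12.
So smoke testing can start as early as hour 8 and as late as hour 12, giving 12 − 8 = 4 hours of slack.

4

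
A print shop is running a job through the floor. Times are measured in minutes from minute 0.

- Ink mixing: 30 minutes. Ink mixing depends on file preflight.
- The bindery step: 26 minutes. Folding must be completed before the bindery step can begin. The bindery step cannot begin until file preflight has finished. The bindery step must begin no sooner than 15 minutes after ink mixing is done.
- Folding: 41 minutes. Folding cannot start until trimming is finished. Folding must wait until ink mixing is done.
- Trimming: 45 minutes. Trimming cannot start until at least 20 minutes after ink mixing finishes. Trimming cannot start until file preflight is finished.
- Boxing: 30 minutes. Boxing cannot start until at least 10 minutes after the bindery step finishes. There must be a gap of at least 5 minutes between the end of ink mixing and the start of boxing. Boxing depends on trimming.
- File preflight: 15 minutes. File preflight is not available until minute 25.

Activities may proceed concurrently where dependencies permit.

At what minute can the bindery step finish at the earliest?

File preflight waits on its own release at minute 25, so it starts at minute 25 and finishes at 25 + 15 = minute 40.
Ink mixing cannot begin until file preflight (finishes minute 40). It runs from minute 40 to 40 + 30 = minute 70.
Trimming needs all of ink mixing (finishes minute 70, plus 20-minute gap → minute 90); file preflight (finishes minute 40). That puts its earliest start at minute 90; it finishes at 90 + 45 = minute 135.
Folding needs all of trimming (finishes minute 135); ink mixing (finishes minute 70). That puts its earliest start at minute 135; it finishes at 135 + 41 = minute 176.
For the bindery step: folding (finishes minute 176); file preflight (finishes minute 40); ink mixing (finishes minute 70, plus 15-minute gap → minute 85). Taking the maximum gives a start of minute 176, and it finishes at 176 + 26 = minute 202.

202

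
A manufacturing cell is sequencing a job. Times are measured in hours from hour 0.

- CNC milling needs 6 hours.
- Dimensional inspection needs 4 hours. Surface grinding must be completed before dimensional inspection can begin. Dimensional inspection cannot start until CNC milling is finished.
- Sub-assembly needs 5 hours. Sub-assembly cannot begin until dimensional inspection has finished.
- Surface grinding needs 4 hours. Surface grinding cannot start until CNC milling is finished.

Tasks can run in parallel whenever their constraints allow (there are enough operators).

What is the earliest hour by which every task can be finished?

CNC milling can start immediately at hour 0; it finishes at hour 6.
Surface grinding waits on CNC milling (finishes hour 6), so it starts at hour 6 and finishes at 6 + 4 = hour 10.
For dimensional inspection: surface grinding (finishes hour 10); CNC milling (finishes hour 6). Taking the maximum gives a start of hour 10, and it finishes at 10 + 4 = hour 14.
Sub-assembly cannot begin until dimensional inspection (finishes hour 14). It runs from hour 14 to 14 + 5 = hour 19.
All tasks are finished once the last one completes. Finish times: CNC milling at 6, Surface grinding at 10, Dimensional inspection at 14, Sub-assembly at 19. The latest is hour 19.

19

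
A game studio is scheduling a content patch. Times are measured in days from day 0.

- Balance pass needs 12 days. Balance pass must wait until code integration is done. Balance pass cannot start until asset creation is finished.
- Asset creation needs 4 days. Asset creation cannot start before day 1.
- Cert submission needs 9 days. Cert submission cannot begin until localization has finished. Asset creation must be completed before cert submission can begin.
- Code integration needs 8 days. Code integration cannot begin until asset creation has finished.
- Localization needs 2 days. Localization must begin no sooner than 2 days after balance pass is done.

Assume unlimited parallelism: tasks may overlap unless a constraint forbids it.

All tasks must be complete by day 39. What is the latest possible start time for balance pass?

Nothing follows cert submission; the deadline of day 39 is its only limit. It must start by 39 − 9 = day 30.
Localization must finish before cert submission (must start by day 30). With a 2-day duration, localization must start by 30 − 2 = day 28.
Balance pass feeds into localization (must start by day 28, minus 2-day gap → day 26); so balance pass must finish by day 26 and therefore start by day 14.

14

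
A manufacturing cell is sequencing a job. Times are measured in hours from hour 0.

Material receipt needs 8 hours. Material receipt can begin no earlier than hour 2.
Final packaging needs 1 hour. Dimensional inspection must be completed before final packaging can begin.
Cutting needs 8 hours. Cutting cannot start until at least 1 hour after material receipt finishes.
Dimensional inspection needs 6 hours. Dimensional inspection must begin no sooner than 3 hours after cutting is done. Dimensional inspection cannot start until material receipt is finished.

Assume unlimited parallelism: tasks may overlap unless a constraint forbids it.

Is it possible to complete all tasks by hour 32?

Yes

After its own release at hour 2, material receipt can start at hour 2 and finishes at hour 10.
Cutting cannot begin until material receipt (finishes hour 10, plus 1-hour gap → hour 11). It runs from hour 11 to 11 + 8 = hour 19.
Dimensional inspection needs all of cutting (finishes hour 19, plus 3-hour gap → hour 22); material receipt (finishes hour 10). That puts its earliest start at hour 22; it finishes at 22 + 6 = hour 28.
Final packaging waits on dimensional inspection (finishes hour 28), so it starts at hour 28 and finishes at 28 + 1 = hour 29.
Every task is finished by hour 29, which is no later than the deadline of 32, so the schedule is feasible.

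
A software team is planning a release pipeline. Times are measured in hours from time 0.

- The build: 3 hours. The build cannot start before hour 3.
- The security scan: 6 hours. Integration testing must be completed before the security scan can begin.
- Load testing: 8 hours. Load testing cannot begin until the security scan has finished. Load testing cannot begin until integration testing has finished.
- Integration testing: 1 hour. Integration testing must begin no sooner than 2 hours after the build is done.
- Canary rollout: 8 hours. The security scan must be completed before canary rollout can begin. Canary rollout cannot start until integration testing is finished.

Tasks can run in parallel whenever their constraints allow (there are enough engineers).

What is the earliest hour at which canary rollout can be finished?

The build cannot begin until its own release at hour 3. It runs from hour 3 to 3 + 3 = hour 6.
After the build (finishes hour 6, plus 2-hour gap → hour 8), integration testing can start at hour 8 and finishes at hour 9.
The security scan cannot begin until integration testing (finishes hour 9). It runs from hour 9 to 9 + 6 = hour 15.
Canary rollout needs all of the security scan (finishes hour 15); integration testing (finishes hour 9). That puts its earliest start at hour 15; it finishes at 15 + 8 = hour 23.

23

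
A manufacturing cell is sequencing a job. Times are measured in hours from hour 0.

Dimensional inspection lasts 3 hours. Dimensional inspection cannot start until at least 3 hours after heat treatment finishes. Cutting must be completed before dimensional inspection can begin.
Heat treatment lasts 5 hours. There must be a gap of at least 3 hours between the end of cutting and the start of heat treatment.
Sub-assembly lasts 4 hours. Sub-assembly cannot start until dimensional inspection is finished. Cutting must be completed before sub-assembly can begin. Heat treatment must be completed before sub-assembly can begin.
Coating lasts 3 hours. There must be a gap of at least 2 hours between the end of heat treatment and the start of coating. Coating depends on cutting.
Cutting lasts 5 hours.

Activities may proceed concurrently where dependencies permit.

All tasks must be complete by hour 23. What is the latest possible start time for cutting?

To finish by hour 23, sub-assembly (duration 4) must start no later than hour 19.
Dimensional inspection must finish before sub-assembly (must start by hour 19). With a 3-hour duration, dimensional inspection must start by 19 − 3 = hour 16.
To finish by hour 23, coating (duration 3) must start no later than hour 20.
For heat treatment: dimensional inspection (must start by hour 16, minus 3-hour gap → hour 13); coating (must start by hour 20, minus 2-hour gap → hour 18); sub-assembly (must start by hour 19). The most restrictive is hour 13; with a 5-hour duration, heat treatment must start by hour 8.
For cutting: heat treatment (must start by hour 8, minus 3-hour gap → hour 5); dimensional inspection (must start by hour 16); coating (must start by hour 20); sub-assembly (must start by hour 19). The most restrictive is hour 5; with a 5-hour duration, cutting must start by hour 0.

0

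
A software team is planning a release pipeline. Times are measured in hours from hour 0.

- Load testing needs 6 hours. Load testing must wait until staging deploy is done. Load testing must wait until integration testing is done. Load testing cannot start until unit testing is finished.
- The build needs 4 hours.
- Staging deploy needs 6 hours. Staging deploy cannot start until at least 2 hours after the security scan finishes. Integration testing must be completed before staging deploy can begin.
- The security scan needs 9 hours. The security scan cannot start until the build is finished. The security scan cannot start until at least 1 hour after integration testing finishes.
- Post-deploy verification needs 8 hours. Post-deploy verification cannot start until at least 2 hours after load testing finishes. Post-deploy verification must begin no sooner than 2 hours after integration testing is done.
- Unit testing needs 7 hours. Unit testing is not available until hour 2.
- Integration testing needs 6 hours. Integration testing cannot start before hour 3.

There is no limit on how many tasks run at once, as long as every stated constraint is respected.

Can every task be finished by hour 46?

Integration testing waits on its own release at hour 3, so it starts at hour 3 and finishes at 3 + 6 = hour 9.
Unit testing waits on its own release at hour 2, so it starts at hour 2 and finishes at 2 + 7 = hour 9.
Nothing blocks the build, so it runs from hour 0 to hour 4.
The security scan cannot start until the build (finishes hour 4); integration testing (finishes hour 9, plus 1-hour gap → hour 10). The controlling bound is hour 10, so the security scan finishes at 10 + 9 = hour 19.
Staging deploy has to wait for the security scan (finishes hour 19, plus 2-hour gap → hour 21); integration testing (finishes hour 9). The latest of these is hour 21, so staging deploy runs hour 21 to 21 + 6 = hour 27.
For load testing: staging deploy (finishes hour 27); integration testing (finishes hour 9); unit testing (finishes hour 9). Taking the maximum gives a start of hour 27, and it finishes at 27 + 6 = hour 33.
Post-deploy verification needs all of load testing (finishes hour 33, plus 2-hour gap → hour 35); integration testing (finishes hour 9, plus 2-hour gap → hour 11). That puts its earliest start at hour 35; it finishes at 35 + 8 = hour 43.
Every task is finished by hour 43, which is no later than the deadline of 46, so the schedule is feasible.

Yes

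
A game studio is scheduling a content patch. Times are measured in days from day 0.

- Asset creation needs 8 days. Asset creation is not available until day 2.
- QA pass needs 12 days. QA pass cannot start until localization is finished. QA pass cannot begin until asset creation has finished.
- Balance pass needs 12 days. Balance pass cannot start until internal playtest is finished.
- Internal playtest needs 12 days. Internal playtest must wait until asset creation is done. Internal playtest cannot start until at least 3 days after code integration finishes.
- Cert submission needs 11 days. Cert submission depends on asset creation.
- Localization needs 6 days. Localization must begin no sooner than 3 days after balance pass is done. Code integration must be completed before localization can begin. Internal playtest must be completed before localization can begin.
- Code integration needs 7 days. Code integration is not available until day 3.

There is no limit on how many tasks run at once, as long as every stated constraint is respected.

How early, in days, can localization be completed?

Code integration waits on its own release at day 3, so it starts at day 3 and finishes at 3 + 7 = day 10.
Asset creation waits on its own release at day 2, so it starts at day 2 and finishes at 2 + 8 = day 10.
Internal playtest cannot start until asset creation (finishes day 10); code integration (finishes day 10, plus 3-day gap → day 13). The controlling bound is day 13, so internal playtest finishes at 13 + 12 = day 25.
After internal playtest (finishes day 25), balance pass can start at day 25 and finishes at day 37.
Localization cannot start until balance pass (finishes day 37, plus 3-day gap → day 40); code integration (finishes day 10); internal playtest (finishes day 25). The controlling bound is day 40, so localization finishes at 40 + 6 = day 46.

46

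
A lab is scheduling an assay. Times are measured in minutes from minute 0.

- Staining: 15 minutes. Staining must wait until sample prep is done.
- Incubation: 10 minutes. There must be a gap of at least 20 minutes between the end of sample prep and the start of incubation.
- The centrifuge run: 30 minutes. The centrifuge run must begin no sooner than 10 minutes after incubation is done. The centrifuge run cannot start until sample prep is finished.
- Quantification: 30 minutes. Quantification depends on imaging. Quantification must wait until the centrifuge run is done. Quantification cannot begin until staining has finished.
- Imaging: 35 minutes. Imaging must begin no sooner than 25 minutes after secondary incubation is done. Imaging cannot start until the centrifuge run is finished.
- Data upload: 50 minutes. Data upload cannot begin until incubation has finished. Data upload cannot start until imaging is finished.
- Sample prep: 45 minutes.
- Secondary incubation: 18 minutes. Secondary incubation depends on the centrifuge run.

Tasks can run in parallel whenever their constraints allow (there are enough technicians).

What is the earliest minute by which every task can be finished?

243

Sample prep has no prerequisites, so it starts at minute 0 and finishes at minute 45.
Staining waits on sample prep (finishes minute 45), so it starts at minute 45 and finishes at 45 + 15 = minute 60.
Incubation cannot begin until sample prep (finishes minute 45, plus 20-minute gap → minute 65). It runs from minute 65 to 65 + 10 = minute 75.
The centrifuge run needs all of incubation (finishes minute 75, plus 10-minute gap → minute 85); sample prep (finishes minute 45). That puts its earliest start at minute 85; it finishes at 85 + 30 = minute 115.
After the centrifuge run (finishes minute 115), secondary incubation can start at minute 115 and finishes at minute 133.
Imaging has to wait for secondary incubation (finishes minute 133, plus 25-minute gap → minute 158); the centrifuge run (finishes minute 115). The latest of these is minute 158, so imaging runs minute 158 to 158 + 35 = minute 193.
For data upload: incubation (finishes minute 75); imaging (finishes minute 193). Taking the maximum gives a start of minute 193, and it finishes at 193 + 50 = minute 243.
Quantification cannot start until imaging (finishes minute 193); the centrifuge run (finishes minute 115); staining (finishes minute 60). The controlling bound is minute 193, so quantification finishes at 193 + 30 = minute 223.
All tasks are finished once the last one completes. Finish times: Sample prep at 45, Incubation at 75, The centrifuge run at 115, Staining at 60, Secondary incubation at 133, Imaging at 193, Quantification at 223, Data upload at 243. The latest is minute 243.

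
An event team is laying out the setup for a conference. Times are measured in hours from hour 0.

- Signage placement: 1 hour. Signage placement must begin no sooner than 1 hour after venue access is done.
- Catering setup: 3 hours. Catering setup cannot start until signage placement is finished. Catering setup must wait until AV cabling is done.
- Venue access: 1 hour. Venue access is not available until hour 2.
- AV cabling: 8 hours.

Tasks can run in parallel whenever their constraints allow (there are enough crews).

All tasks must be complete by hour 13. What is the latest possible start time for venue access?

7

Catering setup has no dependents, so it just needs to finish by hour 13. Starting by 13 − 3 = hour 10 achieves that.
Signage placement must finish before catering setup (must start by hour 10). With a 1-hour duration, signage placement must start by 10 − 1 = hour 9.
Since signage placement (must start by hour 9, minus 1-hour gap → hour 8) depends on it, venue access must finish by hour 8. Backing off its 1-hour duration gives a latest start of hour 7.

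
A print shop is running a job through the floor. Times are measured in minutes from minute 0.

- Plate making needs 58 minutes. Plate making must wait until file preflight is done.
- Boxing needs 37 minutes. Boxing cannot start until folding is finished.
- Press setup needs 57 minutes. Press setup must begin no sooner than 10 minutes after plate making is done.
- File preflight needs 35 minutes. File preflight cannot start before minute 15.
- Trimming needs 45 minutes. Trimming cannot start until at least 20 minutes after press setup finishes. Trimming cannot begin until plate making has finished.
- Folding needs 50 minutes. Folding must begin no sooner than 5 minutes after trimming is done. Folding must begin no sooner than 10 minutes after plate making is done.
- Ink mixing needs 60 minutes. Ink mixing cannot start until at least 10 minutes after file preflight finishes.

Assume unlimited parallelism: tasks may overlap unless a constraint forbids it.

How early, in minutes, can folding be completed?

File preflight cannot begin until its own release at minute 15. It runs from minute 15 to 15 + 35 = minute 50.
After file preflight (finishes minute 50), plate making can start at minute 50 and finishes at minute 108.
After plate making (finishes minute 108, plus 10-minute gap → minute 118), press setup can start at minute 118 and finishes at minute 175.
Trimming has to wait for press setup (finishes minute 175, plus 20-minute gap → minute 195); plate making (finishes minute 108). The latest of these is minute 195, so trimming runs minute 195 to 195 + 45 = minute 240.
Folding needs all of trimming (finishes minute 240, plus 5-minute gap → minute 245); plate making (finishes minute 108, plus 10-minute gap → minute 118). That puts its earliest start at minute 245; it finishes at 245 + 50 = minute 295.

295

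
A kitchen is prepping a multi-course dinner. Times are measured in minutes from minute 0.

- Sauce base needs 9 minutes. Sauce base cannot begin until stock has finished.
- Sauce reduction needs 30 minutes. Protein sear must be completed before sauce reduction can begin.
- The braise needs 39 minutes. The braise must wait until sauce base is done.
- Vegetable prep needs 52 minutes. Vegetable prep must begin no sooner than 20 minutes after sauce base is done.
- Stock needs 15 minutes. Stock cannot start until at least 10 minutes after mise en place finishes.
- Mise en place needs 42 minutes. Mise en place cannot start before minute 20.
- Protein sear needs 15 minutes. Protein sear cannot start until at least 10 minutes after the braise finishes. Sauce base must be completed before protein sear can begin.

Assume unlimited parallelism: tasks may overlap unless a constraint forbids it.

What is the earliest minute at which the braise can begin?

Mise en place waits on its own release at minute 20, so it starts at minute 20 and finishes at 20 + 42 = minute 62.
After mise en place (finishes minute 62, plus 10-minute gap → minute 72), stock can start at minute 72 and finishes at minute 87.
After stock (finishes minute 87), sauce base can start at minute 87 and finishes at minute 96.
The braise waits on sauce base (finishes minute 96), so the earliest it can start is minute 96.

96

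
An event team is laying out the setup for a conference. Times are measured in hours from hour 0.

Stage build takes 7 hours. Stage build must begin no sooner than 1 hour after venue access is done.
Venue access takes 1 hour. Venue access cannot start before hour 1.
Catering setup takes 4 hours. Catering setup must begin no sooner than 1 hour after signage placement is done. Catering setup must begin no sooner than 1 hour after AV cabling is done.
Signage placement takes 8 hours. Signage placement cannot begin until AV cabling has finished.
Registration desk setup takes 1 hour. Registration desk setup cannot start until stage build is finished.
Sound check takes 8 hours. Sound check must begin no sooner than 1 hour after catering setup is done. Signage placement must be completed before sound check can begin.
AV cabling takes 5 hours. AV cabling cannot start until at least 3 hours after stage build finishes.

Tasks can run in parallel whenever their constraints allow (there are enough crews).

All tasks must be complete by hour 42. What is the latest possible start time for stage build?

5

Sound check must finish by hour 42; it takes 8 hours, so it must start by 42 − 8 = hour 34.
Since sound check (must start by hour 34, minus 1-hour gap → hour 33) depends on it, catering setup must finish by hour 33. Backing off its 4-hour duration gives a latest start of hour 29.
Signage placement has several dependents: catering setup (must start by hour 29, minus 1-hour gap → hour 28); sound check (must start by hour 34). The earliest of those limits is hour 28, so signage placement must start by 28 − 8 = hour 20.
AV cabling has several dependents: signage placement (must start by hour 20); catering setup (must start by hour 29, minus 1-hour gap → hour 28). The earliest of those limits is hour 20, so AV cabling must start by 20 − 5 = hour 15.
To finish by hour 42, registration desk setup (duration 1) must start no later than hour 41.
Stage build must finish in time for AV cabling (must start by hour 15, minus 3-hour gap → hour 12); registration desk setup (must start by hour 41). The tightest is hour 12, so stage build must start by 12 − 7 = hour 5.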